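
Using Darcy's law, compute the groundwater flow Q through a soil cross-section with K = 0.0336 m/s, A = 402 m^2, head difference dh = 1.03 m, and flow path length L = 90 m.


Darcy's law: Q = K * A * i, where i = dh/L.
Hydraulic gradient i = 1.03 / 90 = 0.011444.
Q = 0.0336 * 402 * 0.011444
  = 0.1546 m^3/s.

0.1546


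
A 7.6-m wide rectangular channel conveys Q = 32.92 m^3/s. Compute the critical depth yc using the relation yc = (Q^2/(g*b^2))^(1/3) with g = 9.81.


Using yc = (Q^2 / (g * b^2))^(1/3):
Q^2 = 32.92^2 = 1083.73.
g * b^2 = 9.81 * 7.6^2 = 9.81 * 57.76 = 566.63.
Q^2 / (g*b^2) = 1083.73 / 566.63 = 1.9126.
yc = 1.9126^(1/3) = 1.2413 m.

1.2413


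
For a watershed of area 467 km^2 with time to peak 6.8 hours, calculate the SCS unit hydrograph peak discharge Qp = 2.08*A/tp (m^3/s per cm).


SCS formula: Qp = 2.08 * A / tp.
Qp = 2.08 * 467 / 6.8
   = 971.36 / 6.8
   = 142.85 m^3/s per cm.

142.85


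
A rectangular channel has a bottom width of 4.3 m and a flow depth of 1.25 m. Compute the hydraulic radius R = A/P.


For a rectangular section:
Flow area A = b * y = 4.3 * 1.25 = 5.38 m^2.
Wetted perimeter P = b + 2y = 4.3 + 2*1.25 = 6.8 m.
Hydraulic radius R = A/P = 5.38 / 6.8 = 0.7904 m.

0.7904


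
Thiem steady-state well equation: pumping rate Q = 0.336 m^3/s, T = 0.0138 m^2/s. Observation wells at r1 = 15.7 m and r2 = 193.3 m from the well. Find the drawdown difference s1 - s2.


Thiem equation: s1 - s2 = Q/(2*pi*T) * ln(r2/r1).
ln(r2/r1) = ln(193.3/15.7) = 2.5106.
Q/(2*pi*T) = 0.336 / (2*pi*0.0138) = 0.336 / 0.0867 = 3.8751.
s1 - s2 = 3.8751 * 2.5106 = 9.7287 m.

9.7287


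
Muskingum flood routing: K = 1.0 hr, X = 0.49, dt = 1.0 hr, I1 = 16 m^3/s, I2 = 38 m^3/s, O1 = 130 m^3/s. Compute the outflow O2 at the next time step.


Muskingum coefficients:
denom = 2*K*(1-X) + dt = 2*1.0*(1-0.49) + 1.0 = 2.02.
C0 = (dt - 2*K*X)/denom = (1.0 - 2*1.0*0.49)/2.02 = 0.0099.
C1 = (dt + 2*K*X)/denom = (1.0 + 2*1.0*0.49)/2.02 = 0.9802.
C2 = (2*K*(1-X) - dt)/denom = 0.0099.
O2 = C0*I2 + C1*I1 + C2*O1
   = 0.0099*38 + 0.9802*16 + 0.0099*130
   = 17.35 m^3/s.

17.35


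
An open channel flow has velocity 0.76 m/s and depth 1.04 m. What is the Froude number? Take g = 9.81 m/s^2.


The Froude number is defined as Fr = V / sqrt(g*y).
g*y = 9.81 * 1.04 = 10.2024.
sqrt(g*y) = sqrt(10.2024) = 3.1941.
Fr = 0.76 / 3.1941 = 0.2379.

0.2379


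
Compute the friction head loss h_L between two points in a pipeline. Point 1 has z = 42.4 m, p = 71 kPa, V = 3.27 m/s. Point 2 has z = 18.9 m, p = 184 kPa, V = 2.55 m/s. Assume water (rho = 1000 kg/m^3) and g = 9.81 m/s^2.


Total head at each section: H = z + p/(rho*g) + V^2/(2g).
H1 = 42.4 + 71*1000/(1000*9.81) + 3.27^2/(2*9.81)
   = 42.4 + 7.238 + 0.545
   = 50.183 m.
H2 = 18.9 + 184*1000/(1000*9.81) + 2.55^2/(2*9.81)
   = 18.9 + 18.756 + 0.3314
   = 37.988 m.
h_L = H1 - H2 = 50.183 - 37.988 = 12.195 m.

12.195


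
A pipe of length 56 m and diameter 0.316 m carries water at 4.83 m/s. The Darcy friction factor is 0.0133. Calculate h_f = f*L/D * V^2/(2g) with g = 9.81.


Darcy-Weisbach equation: h_f = f * (L/D) * V^2/(2g).
f * L/D = 0.0133 * 56/0.316 = 2.357.
V^2/(2g) = 4.83^2 / (2*9.81) = 23.3289 / 19.62 = 1.189 m.
h_f = 2.357 * 1.189 = 2.803 m.

2.803


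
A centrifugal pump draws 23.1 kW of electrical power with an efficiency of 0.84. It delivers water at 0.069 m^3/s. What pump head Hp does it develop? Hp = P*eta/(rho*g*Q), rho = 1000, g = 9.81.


Pump head formula: Hp = P * eta / (rho * g * Q).
Numerator: P * eta = 23.1 * 1000 * 0.84 = 19404.0 W.
Denominator: rho * g * Q = 1000 * 9.81 * 0.069 = 676.89.
Hp = 19404.0 / 676.89 = 28.67 m.

28.67


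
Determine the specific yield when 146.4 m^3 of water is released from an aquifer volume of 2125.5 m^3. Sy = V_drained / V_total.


Specific yield Sy = Volume drained / Total volume.
Sy = 146.4 / 2125.5
   = 0.0689.

0.0689


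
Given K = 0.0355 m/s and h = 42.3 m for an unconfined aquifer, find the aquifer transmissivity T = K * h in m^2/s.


Transmissivity is defined as T = K * h.
T = 0.0355 * 42.3
  = 1.5016 m^2/s.

1.5016


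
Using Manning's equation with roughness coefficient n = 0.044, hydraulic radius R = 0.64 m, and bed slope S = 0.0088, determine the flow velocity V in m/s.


Manning's equation gives V = (1/n) * R^(2/3) * S^(1/2).
First, compute R^(2/3) = 0.64^(2/3) = 0.7427.
Next, S^(1/2) = 0.0088^(1/2) = 0.093808.
Then 1/n = 1/0.044 = 22.73.
V = 22.73 * 0.7427 * 0.093808 = 1.5833 m/s.

1.5833


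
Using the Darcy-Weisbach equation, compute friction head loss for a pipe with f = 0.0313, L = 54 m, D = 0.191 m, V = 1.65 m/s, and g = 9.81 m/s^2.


Darcy-Weisbach equation: h_f = f * (L/D) * V^2/(2g).
f * L/D = 0.0313 * 54/0.191 = 8.8492.
V^2/(2g) = 1.65^2 / (2*9.81) = 2.7225 / 19.62 = 0.1388 m.
h_f = 8.8492 * 0.1388 = 1.228 m.

1.228


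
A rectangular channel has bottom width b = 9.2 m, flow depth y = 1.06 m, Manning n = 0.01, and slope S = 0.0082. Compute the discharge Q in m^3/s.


For a rectangular channel, the cross-sectional area A = b * y = 9.2 * 1.06 = 9.75 m^2.
The wetted perimeter P = b + 2y = 9.2 + 2*1.06 = 11.32 m.
Hydraulic radius R = A/P = 9.75/11.32 = 0.8615 m.
Velocity V = (1/n)*R^(2/3)*S^(1/2) = (1/0.01)*0.8615^(2/3)*0.0082^(1/2) = 8.1986 m/s.
Discharge Q = A * V = 9.75 * 8.1986 = 79.953 m^3/s.

79.953


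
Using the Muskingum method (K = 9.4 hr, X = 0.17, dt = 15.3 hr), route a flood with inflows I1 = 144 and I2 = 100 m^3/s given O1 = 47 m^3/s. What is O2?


Muskingum coefficients:
denom = 2*K*(1-X) + dt = 2*9.4*(1-0.17) + 15.3 = 30.904.
C0 = (dt - 2*K*X)/denom = (15.3 - 2*9.4*0.17)/30.904 = 0.3917.
C1 = (dt + 2*K*X)/denom = (15.3 + 2*9.4*0.17)/30.904 = 0.5985.
C2 = (2*K*(1-X) - dt)/denom = 0.0098.
O2 = C0*I2 + C1*I1 + C2*O1
   = 0.3917*100 + 0.5985*144 + 0.0098*47
   = 125.81 m^3/s.

125.81


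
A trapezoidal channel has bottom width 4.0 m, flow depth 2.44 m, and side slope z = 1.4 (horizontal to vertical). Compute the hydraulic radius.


For a trapezoidal section with side slope z:
A = (b + z*y)*y = (4.0 + 1.4*2.44)*2.44 = 18.095 m^2.
P = b + 2*y*sqrt(1 + z^2) = 4.0 + 2*2.44*sqrt(1 + 1.4^2) = 12.396 m.
R = A/P = 18.095 / 12.396 = 1.4598 m.

1.4598


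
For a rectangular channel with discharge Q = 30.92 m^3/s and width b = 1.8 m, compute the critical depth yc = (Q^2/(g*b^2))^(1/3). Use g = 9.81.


Using yc = (Q^2 / (g * b^2))^(1/3):
Q^2 = 30.92^2 = 956.05.
g * b^2 = 9.81 * 1.8^2 = 9.81 * 3.24 = 31.78.
Q^2 / (g*b^2) = 956.05 / 31.78 = 30.0834.
yc = 30.0834^(1/3) = 3.11 m.

3.11


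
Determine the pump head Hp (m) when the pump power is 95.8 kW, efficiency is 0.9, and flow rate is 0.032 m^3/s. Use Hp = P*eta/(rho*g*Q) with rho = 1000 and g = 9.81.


Pump head formula: Hp = P * eta / (rho * g * Q).
Numerator: P * eta = 95.8 * 1000 * 0.9 = 86220.0 W.
Denominator: rho * g * Q = 1000 * 9.81 * 0.032 = 313.92.
Hp = 86220.0 / 313.92 = 274.66 m.

274.66


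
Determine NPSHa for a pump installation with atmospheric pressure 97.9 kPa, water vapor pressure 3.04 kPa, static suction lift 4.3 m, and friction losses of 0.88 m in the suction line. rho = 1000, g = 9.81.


NPSHa = p_atm/(rho*g) - z_s - hf_s - p_vap/(rho*g).
p_atm/(rho*g) = 97.9*1000 / (1000*9.81) = 9.98 m.
p_vap/(rho*g) = 3.04*1000 / (1000*9.81) = 0.31 m.
NPSHa = 9.98 - 4.3 - 0.88 - 0.31
      = 4.49 m.

4.49


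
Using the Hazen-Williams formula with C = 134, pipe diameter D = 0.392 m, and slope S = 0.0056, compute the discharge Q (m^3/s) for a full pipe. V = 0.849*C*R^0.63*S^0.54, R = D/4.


For a full circular pipe, R = D/4 = 0.392/4 = 0.098 m.
V = 0.849 * 134 * 0.098^0.63 * 0.0056^0.54
  = 0.849 * 134 * 0.231458 * 0.060817
  = 1.6014 m/s.
Pipe area A = pi*D^2/4 = pi*0.392^2/4 = 0.1207 m^2.
Q = A * V = 0.1207 * 1.6014 = 0.1933 m^3/s.

0.1933


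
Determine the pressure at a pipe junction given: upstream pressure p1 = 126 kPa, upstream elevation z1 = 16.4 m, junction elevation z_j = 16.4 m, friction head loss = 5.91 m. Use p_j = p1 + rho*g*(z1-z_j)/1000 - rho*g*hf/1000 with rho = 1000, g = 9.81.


Junction pressure: p_j = p1 + rho*g*(z1 - z_j)/1000 - rho*g*hf/1000.
Elevation term = 1000*9.81*(16.4 - 16.4)/1000 = 0.0 kPa.
Friction term = 1000*9.81*5.91/1000 = 57.977 kPa.
p_j = 126 + 0.0 - 57.977 = 68.02 kPa.

68.02


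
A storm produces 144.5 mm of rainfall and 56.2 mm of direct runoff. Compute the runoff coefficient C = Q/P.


The runoff coefficient C = runoff depth / rainfall depth.
C = 56.2 / 144.5
  = 0.3889.

0.3889


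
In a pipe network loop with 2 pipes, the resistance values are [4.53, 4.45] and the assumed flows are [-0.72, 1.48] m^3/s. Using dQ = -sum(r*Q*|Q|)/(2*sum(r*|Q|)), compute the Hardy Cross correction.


Numerator terms (r*Q*|Q|): 4.53*-0.72*|-0.72| = -2.3484; 4.45*1.48*|1.48| = 9.7473.
Sum of numerator = 7.3989.
Denominator terms (r*|Q|): 4.53*|-0.72| = 3.2616; 4.45*|1.48| = 6.586.
2 * sum of denominator = 2 * 9.8476 = 19.6952.
dQ = -7.3989 / 19.6952 = -0.3757 m^3/s.

-0.3757


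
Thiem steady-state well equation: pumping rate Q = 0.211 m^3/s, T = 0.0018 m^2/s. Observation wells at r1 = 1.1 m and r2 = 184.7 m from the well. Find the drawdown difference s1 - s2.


Thiem equation: s1 - s2 = Q/(2*pi*T) * ln(r2/r1).
ln(r2/r1) = ln(184.7/1.1) = 5.1234.
Q/(2*pi*T) = 0.211 / (2*pi*0.0018) = 0.211 / 0.0113 = 18.6565.
s1 - s2 = 18.6565 * 5.1234 = 95.5851 m.

95.5851


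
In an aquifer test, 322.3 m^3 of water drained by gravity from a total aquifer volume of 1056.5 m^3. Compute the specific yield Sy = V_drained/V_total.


Specific yield Sy = Volume drained / Total volume.
Sy = 322.3 / 1056.5
   = 0.3051.

0.3051


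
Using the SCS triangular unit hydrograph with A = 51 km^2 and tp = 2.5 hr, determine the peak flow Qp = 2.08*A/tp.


SCS formula: Qp = 2.08 * A / tp.
Qp = 2.08 * 51 / 2.5
   = 106.08 / 2.5
   = 42.43 m^3/s per cm.

42.43


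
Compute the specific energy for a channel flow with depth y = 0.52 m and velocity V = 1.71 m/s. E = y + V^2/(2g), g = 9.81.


Specific energy E = y + V^2/(2g).
Velocity head = V^2/(2g) = 1.71^2 / (2*9.81) = 2.9241 / 19.62 = 0.149 m.
E = 0.52 + 0.149 = 0.669 m.

0.669


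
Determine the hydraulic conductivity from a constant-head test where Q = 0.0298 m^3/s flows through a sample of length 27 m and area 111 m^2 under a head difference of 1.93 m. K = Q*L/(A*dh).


From K = Q*L / (A*dh):
Numerator: Q*L = 0.0298 * 27 = 0.8046.
Denominator: A*dh = 111 * 1.93 = 214.23.
K = 0.8046 / 214.23 = 0.003756 m/s.

0.003756


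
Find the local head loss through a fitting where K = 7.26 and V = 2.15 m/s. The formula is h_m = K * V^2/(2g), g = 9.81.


Minor loss formula: h_m = K * V^2/(2g).
V^2 = 2.15^2 = 4.6225.
V^2/(2g) = 4.6225 / 19.62 = 0.2356 m.
h_m = 7.26 * 0.2356 = 1.7105 m.

1.7105


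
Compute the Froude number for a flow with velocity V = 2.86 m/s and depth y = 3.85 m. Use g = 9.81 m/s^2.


The Froude number is defined as Fr = V / sqrt(g*y).
g*y = 9.81 * 3.85 = 37.7685.
sqrt(g*y) = sqrt(37.7685) = 6.1456.
Fr = 2.86 / 6.1456 = 0.4654.

0.4654


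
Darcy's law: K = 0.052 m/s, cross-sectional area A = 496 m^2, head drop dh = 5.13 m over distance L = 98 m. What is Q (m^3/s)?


Darcy's law: Q = K * A * i, where i = dh/L.
Hydraulic gradient i = 5.13 / 98 = 0.052347.
Q = 0.052 * 496 * 0.052347
  = 1.3501 m^3/s.

1.3501


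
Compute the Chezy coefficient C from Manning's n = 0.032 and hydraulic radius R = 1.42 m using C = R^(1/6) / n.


The Chezy coefficient relates to Manning's n through C = R^(1/6) / n.
R^(1/6) = 1.42^(1/6) = 1.060184.
C = 1.060184 / 0.032 = 33.13 m^(1/2)/s.

33.13


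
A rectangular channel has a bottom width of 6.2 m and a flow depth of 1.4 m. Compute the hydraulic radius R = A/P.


For a rectangular section:
Flow area A = b * y = 6.2 * 1.4 = 8.68 m^2.
Wetted perimeter P = b + 2y = 6.2 + 2*1.4 = 9.0 m.
Hydraulic radius R = A/P = 8.68 / 9.0 = 0.9644 m.

0.9644


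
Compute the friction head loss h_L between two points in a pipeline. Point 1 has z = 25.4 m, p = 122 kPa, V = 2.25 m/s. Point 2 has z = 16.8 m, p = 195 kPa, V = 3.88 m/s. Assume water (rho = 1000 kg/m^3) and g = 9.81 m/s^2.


Total head at each section: H = z + p/(rho*g) + V^2/(2g).
H1 = 25.4 + 122*1000/(1000*9.81) + 2.25^2/(2*9.81)
   = 25.4 + 12.436 + 0.258
   = 38.094 m.
H2 = 16.8 + 195*1000/(1000*9.81) + 3.88^2/(2*9.81)
   = 16.8 + 19.878 + 0.7673
   = 37.445 m.
h_L = H1 - H2 = 38.094 - 37.445 = 0.649 m.

0.649


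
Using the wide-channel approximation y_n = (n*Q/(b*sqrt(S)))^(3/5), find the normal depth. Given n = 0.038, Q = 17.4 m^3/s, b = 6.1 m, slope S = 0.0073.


We use the wide-channel approximation y_n = (n*Q/(b*sqrt(S)))^(3/5).
sqrt(S) = sqrt(0.0073) = 0.08544.
Numerator: n*Q = 0.038 * 17.4 = 0.6612.
Denominator: b*sqrt(S) = 6.1 * 0.08544 = 0.521184.
arg = 1.2686.
y_n = 1.2686^(3/5) = 1.1535 m.

1.1535


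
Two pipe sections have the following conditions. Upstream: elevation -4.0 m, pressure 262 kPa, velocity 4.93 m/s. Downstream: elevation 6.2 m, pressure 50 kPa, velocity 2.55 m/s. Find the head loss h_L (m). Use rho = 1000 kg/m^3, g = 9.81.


Total head at each section: H = z + p/(rho*g) + V^2/(2g).
H1 = -4.0 + 262*1000/(1000*9.81) + 4.93^2/(2*9.81)
   = -4.0 + 26.707 + 1.2388
   = 23.946 m.
H2 = 6.2 + 50*1000/(1000*9.81) + 2.55^2/(2*9.81)
   = 6.2 + 5.097 + 0.3314
   = 11.628 m.
h_L = H1 - H2 = 23.946 - 11.628 = 12.318 m.

12.318


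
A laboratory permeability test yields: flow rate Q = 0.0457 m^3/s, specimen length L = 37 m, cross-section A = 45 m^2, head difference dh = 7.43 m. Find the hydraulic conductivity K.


From K = Q*L / (A*dh):
Numerator: Q*L = 0.0457 * 37 = 1.6909.
Denominator: A*dh = 45 * 7.43 = 334.35.
K = 1.6909 / 334.35 = 0.005057 m/s.

0.005057


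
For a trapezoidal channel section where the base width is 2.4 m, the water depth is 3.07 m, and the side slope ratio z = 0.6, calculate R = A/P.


For a trapezoidal section with side slope z:
A = (b + z*y)*y = (2.4 + 0.6*3.07)*3.07 = 13.023 m^2.
P = b + 2*y*sqrt(1 + z^2) = 2.4 + 2*3.07*sqrt(1 + 0.6^2) = 9.56 m.
R = A/P = 13.023 / 9.56 = 1.3622 m.

1.3622


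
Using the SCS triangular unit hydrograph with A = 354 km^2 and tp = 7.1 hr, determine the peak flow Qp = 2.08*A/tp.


SCS formula: Qp = 2.08 * A / tp.
Qp = 2.08 * 354 / 7.1
   = 736.32 / 7.1
   = 103.71 m^3/s per cm.

103.71


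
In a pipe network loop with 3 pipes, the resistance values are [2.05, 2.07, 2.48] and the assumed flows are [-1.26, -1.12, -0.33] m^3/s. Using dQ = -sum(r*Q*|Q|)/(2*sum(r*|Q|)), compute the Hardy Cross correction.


Numerator terms (r*Q*|Q|): 2.05*-1.26*|-1.26| = -3.2546; 2.07*-1.12*|-1.12| = -2.5966; 2.48*-0.33*|-0.33| = -0.2701.
Sum of numerator = -6.1213.
Denominator terms (r*|Q|): 2.05*|-1.26| = 2.583; 2.07*|-1.12| = 2.3184; 2.48*|-0.33| = 0.8184.
2 * sum of denominator = 2 * 5.7198 = 11.4396.
dQ = --6.1213 / 11.4396 = 0.5351 m^3/s.

0.5351


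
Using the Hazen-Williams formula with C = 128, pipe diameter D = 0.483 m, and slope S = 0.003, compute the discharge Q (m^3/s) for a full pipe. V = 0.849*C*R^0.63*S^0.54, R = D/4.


For a full circular pipe, R = D/4 = 0.483/4 = 0.1207 m.
V = 0.849 * 128 * 0.1207^0.63 * 0.003^0.54
  = 0.849 * 128 * 0.263991 * 0.043416
  = 1.2455 m/s.
Pipe area A = pi*D^2/4 = pi*0.483^2/4 = 0.1832 m^2.
Q = A * V = 0.1832 * 1.2455 = 0.2282 m^3/s.

0.2282


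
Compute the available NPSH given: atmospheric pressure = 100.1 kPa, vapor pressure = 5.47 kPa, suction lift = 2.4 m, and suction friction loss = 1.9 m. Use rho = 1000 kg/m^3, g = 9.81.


NPSHa = p_atm/(rho*g) - z_s - hf_s - p_vap/(rho*g).
p_atm/(rho*g) = 100.1*1000 / (1000*9.81) = 10.204 m.
p_vap/(rho*g) = 5.47*1000 / (1000*9.81) = 0.558 m.
NPSHa = 10.204 - 2.4 - 1.9 - 0.558
      = 5.35 m.

5.35


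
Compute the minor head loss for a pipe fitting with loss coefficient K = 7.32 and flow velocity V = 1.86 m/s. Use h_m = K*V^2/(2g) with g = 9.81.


Minor loss formula: h_m = K * V^2/(2g).
V^2 = 1.86^2 = 3.4596.
V^2/(2g) = 3.4596 / 19.62 = 0.1763 m.
h_m = 7.32 * 0.1763 = 1.2907 m.

1.2907


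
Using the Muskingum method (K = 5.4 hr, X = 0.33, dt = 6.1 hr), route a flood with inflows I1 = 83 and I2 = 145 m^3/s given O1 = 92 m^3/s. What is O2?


Muskingum coefficients:
denom = 2*K*(1-X) + dt = 2*5.4*(1-0.33) + 6.1 = 13.336.
C0 = (dt - 2*K*X)/denom = (6.1 - 2*5.4*0.33)/13.336 = 0.1902.
C1 = (dt + 2*K*X)/denom = (6.1 + 2*5.4*0.33)/13.336 = 0.7247.
C2 = (2*K*(1-X) - dt)/denom = 0.0852.
O2 = C0*I2 + C1*I1 + C2*O1
   = 0.1902*145 + 0.7247*83 + 0.0852*92
   = 95.56 m^3/s.

95.56


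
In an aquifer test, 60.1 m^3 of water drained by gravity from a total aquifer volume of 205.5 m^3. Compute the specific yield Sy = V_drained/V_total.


Specific yield Sy = Volume drained / Total volume.
Sy = 60.1 / 205.5
   = 0.2925.

0.2925


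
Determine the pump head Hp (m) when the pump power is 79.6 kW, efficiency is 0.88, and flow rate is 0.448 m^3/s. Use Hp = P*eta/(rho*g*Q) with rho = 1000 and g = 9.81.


Pump head formula: Hp = P * eta / (rho * g * Q).
Numerator: P * eta = 79.6 * 1000 * 0.88 = 70048.0 W.
Denominator: rho * g * Q = 1000 * 9.81 * 0.448 = 4394.88.
Hp = 70048.0 / 4394.88 = 15.94 m.

15.94


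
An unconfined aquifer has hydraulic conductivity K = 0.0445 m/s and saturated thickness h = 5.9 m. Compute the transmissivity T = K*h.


Transmissivity is defined as T = K * h.
T = 0.0445 * 5.9
  = 0.2626 m^2/s.

0.2626


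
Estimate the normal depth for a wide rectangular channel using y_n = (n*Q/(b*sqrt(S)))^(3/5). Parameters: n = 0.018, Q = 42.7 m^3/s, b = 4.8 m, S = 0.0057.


We use the wide-channel approximation y_n = (n*Q/(b*sqrt(S)))^(3/5).
sqrt(S) = sqrt(0.0057) = 0.075498.
Numerator: n*Q = 0.018 * 42.7 = 0.7686.
Denominator: b*sqrt(S) = 4.8 * 0.075498 = 0.36239.
arg = 2.1209.
y_n = 2.1209^(3/5) = 1.57 m.

1.57


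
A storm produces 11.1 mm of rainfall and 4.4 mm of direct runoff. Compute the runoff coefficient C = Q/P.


The runoff coefficient C = runoff depth / rainfall depth.
C = 4.4 / 11.1
  = 0.3964.

0.3964


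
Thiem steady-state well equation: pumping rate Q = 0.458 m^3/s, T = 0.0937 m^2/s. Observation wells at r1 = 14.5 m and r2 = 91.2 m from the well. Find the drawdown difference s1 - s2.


Thiem equation: s1 - s2 = Q/(2*pi*T) * ln(r2/r1).
ln(r2/r1) = ln(91.2/14.5) = 1.8389.
Q/(2*pi*T) = 0.458 / (2*pi*0.0937) = 0.458 / 0.5887 = 0.7779.
s1 - s2 = 0.7779 * 1.8389 = 1.4306 m.

1.4306


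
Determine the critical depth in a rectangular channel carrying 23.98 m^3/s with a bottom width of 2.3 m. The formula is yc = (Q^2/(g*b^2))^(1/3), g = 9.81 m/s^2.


Using yc = (Q^2 / (g * b^2))^(1/3):
Q^2 = 23.98^2 = 575.04.
g * b^2 = 9.81 * 2.3^2 = 9.81 * 5.29 = 51.89.
Q^2 / (g*b^2) = 575.04 / 51.89 = 11.0819.
yc = 11.0819^(1/3) = 2.2294 m.

2.2294


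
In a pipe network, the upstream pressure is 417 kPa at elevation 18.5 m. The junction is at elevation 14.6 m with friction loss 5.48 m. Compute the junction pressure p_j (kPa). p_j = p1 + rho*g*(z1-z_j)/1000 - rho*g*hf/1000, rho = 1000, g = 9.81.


Junction pressure: p_j = p1 + rho*g*(z1 - z_j)/1000 - rho*g*hf/1000.
Elevation term = 1000*9.81*(18.5 - 14.6)/1000 = 38.259 kPa.
Friction term = 1000*9.81*5.48/1000 = 53.759 kPa.
p_j = 417 + 38.259 - 53.759 = 401.5 kPa.

401.5


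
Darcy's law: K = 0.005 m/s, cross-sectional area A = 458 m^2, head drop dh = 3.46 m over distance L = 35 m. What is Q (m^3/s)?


Darcy's law: Q = K * A * i, where i = dh/L.
Hydraulic gradient i = 3.46 / 35 = 0.098857.
Q = 0.005 * 458 * 0.098857
  = 0.2264 m^3/s.

0.2264


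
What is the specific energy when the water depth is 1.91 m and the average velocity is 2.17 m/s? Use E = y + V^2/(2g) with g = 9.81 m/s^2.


Specific energy E = y + V^2/(2g).
Velocity head = V^2/(2g) = 2.17^2 / (2*9.81) = 4.7089 / 19.62 = 0.24 m.
E = 1.91 + 0.24 = 2.15 m.

2.15


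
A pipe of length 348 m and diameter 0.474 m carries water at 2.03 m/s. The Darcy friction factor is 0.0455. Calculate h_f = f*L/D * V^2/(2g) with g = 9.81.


Darcy-Weisbach equation: h_f = f * (L/D) * V^2/(2g).
f * L/D = 0.0455 * 348/0.474 = 33.4051.
V^2/(2g) = 2.03^2 / (2*9.81) = 4.1209 / 19.62 = 0.21 m.
h_f = 33.4051 * 0.21 = 7.016 m.

7.016


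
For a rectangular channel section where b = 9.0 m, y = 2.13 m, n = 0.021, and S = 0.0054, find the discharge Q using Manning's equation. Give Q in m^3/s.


For a rectangular channel, the cross-sectional area A = b * y = 9.0 * 2.13 = 19.17 m^2.
The wetted perimeter P = b + 2y = 9.0 + 2*2.13 = 13.26 m.
Hydraulic radius R = A/P = 19.17/13.26 = 1.4457 m.
Velocity V = (1/n)*R^(2/3)*S^(1/2) = (1/0.021)*1.4457^(2/3)*0.0054^(1/2) = 4.474 m/s.
Discharge Q = A * V = 19.17 * 4.474 = 85.767 m^3/s.

85.767


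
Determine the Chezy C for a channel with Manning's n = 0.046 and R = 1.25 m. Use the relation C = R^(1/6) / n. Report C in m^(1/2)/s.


The Chezy coefficient relates to Manning's n through C = R^(1/6) / n.
R^(1/6) = 1.25^(1/6) = 1.037891.
C = 1.037891 / 0.046 = 22.56 m^(1/2)/s.

22.56


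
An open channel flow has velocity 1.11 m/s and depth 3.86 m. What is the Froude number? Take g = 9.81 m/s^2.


The Froude number is defined as Fr = V / sqrt(g*y).
g*y = 9.81 * 3.86 = 37.8666.
sqrt(g*y) = sqrt(37.8666) = 6.1536.
Fr = 1.11 / 6.1536 = 0.1804.

0.1804


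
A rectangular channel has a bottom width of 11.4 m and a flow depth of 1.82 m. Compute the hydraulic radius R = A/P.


For a rectangular section:
Flow area A = b * y = 11.4 * 1.82 = 20.75 m^2.
Wetted perimeter P = b + 2y = 11.4 + 2*1.82 = 15.04 m.
Hydraulic radius R = A/P = 20.75 / 15.04 = 1.3795 m.

1.3795


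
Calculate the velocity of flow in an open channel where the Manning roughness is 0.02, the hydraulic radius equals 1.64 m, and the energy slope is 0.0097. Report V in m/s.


Manning's equation gives V = (1/n) * R^(2/3) * S^(1/2).
First, compute R^(2/3) = 1.64^(2/3) = 1.3907.
Next, S^(1/2) = 0.0097^(1/2) = 0.098489.
Then 1/n = 1/0.02 = 50.0.
V = 50.0 * 1.3907 * 0.098489 = 6.8483 m/s.

6.8483


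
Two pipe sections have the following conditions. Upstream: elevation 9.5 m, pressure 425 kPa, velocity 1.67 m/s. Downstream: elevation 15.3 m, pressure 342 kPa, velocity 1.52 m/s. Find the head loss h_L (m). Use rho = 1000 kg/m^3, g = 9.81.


Total head at each section: H = z + p/(rho*g) + V^2/(2g).
H1 = 9.5 + 425*1000/(1000*9.81) + 1.67^2/(2*9.81)
   = 9.5 + 43.323 + 0.1421
   = 52.965 m.
H2 = 15.3 + 342*1000/(1000*9.81) + 1.52^2/(2*9.81)
   = 15.3 + 34.862 + 0.1178
   = 50.28 m.
h_L = H1 - H2 = 52.965 - 50.28 = 2.685 m.

2.685


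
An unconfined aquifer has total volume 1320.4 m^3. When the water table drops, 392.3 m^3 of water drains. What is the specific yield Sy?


Specific yield Sy = Volume drained / Total volume.
Sy = 392.3 / 1320.4
   = 0.2971.

0.2971


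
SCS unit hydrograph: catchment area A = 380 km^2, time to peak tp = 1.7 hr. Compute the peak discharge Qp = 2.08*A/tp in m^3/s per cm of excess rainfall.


SCS formula: Qp = 2.08 * A / tp.
Qp = 2.08 * 380 / 1.7
   = 790.4 / 1.7
   = 464.94 m^3/s per cm.

464.94


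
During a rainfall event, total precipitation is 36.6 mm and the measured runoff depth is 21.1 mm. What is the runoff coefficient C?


The runoff coefficient C = runoff depth / rainfall depth.
C = 21.1 / 36.6
  = 0.5765.

0.5765


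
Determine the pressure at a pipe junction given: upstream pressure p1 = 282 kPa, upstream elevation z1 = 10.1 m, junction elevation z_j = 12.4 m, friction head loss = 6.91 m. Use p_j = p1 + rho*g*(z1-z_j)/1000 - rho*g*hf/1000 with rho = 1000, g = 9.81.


Junction pressure: p_j = p1 + rho*g*(z1 - z_j)/1000 - rho*g*hf/1000.
Elevation term = 1000*9.81*(10.1 - 12.4)/1000 = -22.563 kPa.
Friction term = 1000*9.81*6.91/1000 = 67.787 kPa.
p_j = 282 + -22.563 - 67.787 = 191.65 kPa.

191.65


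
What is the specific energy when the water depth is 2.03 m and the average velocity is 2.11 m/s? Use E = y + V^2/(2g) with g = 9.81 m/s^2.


Specific energy E = y + V^2/(2g).
Velocity head = V^2/(2g) = 2.11^2 / (2*9.81) = 4.4521 / 19.62 = 0.2269 m.
E = 2.03 + 0.2269 = 2.2569 m.

2.2569


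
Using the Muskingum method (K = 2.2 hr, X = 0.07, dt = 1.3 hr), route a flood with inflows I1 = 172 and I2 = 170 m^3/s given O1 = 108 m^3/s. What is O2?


Muskingum coefficients:
denom = 2*K*(1-X) + dt = 2*2.2*(1-0.07) + 1.3 = 5.392.
C0 = (dt - 2*K*X)/denom = (1.3 - 2*2.2*0.07)/5.392 = 0.184.
C1 = (dt + 2*K*X)/denom = (1.3 + 2*2.2*0.07)/5.392 = 0.2982.
C2 = (2*K*(1-X) - dt)/denom = 0.5178.
O2 = C0*I2 + C1*I1 + C2*O1
   = 0.184*170 + 0.2982*172 + 0.5178*108
   = 138.49 m^3/s.

138.49


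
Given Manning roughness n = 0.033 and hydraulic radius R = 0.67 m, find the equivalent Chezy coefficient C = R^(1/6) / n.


The Chezy coefficient relates to Manning's n through C = R^(1/6) / n.
R^(1/6) = 0.67^(1/6) = 0.935433.
C = 0.935433 / 0.033 = 28.35 m^(1/2)/s.

28.35


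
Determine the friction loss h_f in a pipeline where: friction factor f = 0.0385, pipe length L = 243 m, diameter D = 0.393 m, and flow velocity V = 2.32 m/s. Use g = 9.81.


Darcy-Weisbach equation: h_f = f * (L/D) * V^2/(2g).
f * L/D = 0.0385 * 243/0.393 = 23.8053.
V^2/(2g) = 2.32^2 / (2*9.81) = 5.3824 / 19.62 = 0.2743 m.
h_f = 23.8053 * 0.2743 = 6.531 m.

6.531


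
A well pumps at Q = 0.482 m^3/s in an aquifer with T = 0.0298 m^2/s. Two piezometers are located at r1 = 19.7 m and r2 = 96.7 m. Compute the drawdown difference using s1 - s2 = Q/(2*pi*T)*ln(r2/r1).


Thiem equation: s1 - s2 = Q/(2*pi*T) * ln(r2/r1).
ln(r2/r1) = ln(96.7/19.7) = 1.591.
Q/(2*pi*T) = 0.482 / (2*pi*0.0298) = 0.482 / 0.1872 = 2.5743.
s1 - s2 = 2.5743 * 1.591 = 4.0956 m.

4.0956


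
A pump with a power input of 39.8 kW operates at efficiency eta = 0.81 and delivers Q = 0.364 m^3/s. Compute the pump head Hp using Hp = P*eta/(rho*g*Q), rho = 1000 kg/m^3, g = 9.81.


Pump head formula: Hp = P * eta / (rho * g * Q).
Numerator: P * eta = 39.8 * 1000 * 0.81 = 32238.0 W.
Denominator: rho * g * Q = 1000 * 9.81 * 0.364 = 3570.84.
Hp = 32238.0 / 3570.84 = 9.03 m.

9.03


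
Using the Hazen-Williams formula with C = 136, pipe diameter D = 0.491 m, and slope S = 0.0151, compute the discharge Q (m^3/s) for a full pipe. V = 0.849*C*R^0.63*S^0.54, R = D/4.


For a full circular pipe, R = D/4 = 0.491/4 = 0.1227 m.
V = 0.849 * 136 * 0.1227^0.63 * 0.0151^0.54
  = 0.849 * 136 * 0.266737 * 0.103908
  = 3.2002 m/s.
Pipe area A = pi*D^2/4 = pi*0.491^2/4 = 0.1893 m^2.
Q = A * V = 0.1893 * 3.2002 = 0.6059 m^3/s.

0.6059


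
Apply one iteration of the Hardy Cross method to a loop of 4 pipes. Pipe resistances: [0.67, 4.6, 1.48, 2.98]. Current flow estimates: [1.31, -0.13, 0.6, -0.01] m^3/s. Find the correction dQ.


Numerator terms (r*Q*|Q|): 0.67*1.31*|1.31| = 1.1498; 4.6*-0.13*|-0.13| = -0.0777; 1.48*0.6*|0.6| = 0.5328; 2.98*-0.01*|-0.01| = -0.0003.
Sum of numerator = 1.6045.
Denominator terms (r*|Q|): 0.67*|1.31| = 0.8777; 4.6*|-0.13| = 0.598; 1.48*|0.6| = 0.888; 2.98*|-0.01| = 0.0298.
2 * sum of denominator = 2 * 2.3935 = 4.787.
dQ = -1.6045 / 4.787 = -0.3352 m^3/s.

-0.3352


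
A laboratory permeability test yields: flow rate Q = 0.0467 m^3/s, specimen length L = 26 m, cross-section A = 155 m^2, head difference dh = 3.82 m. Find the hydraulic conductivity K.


From K = Q*L / (A*dh):
Numerator: Q*L = 0.0467 * 26 = 1.2142.
Denominator: A*dh = 155 * 3.82 = 592.1.
K = 1.2142 / 592.1 = 0.002051 m/s.

0.002051


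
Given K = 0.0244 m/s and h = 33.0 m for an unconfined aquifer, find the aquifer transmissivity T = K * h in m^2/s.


Transmissivity is defined as T = K * h.
T = 0.0244 * 33.0
  = 0.8052 m^2/s.

0.8052


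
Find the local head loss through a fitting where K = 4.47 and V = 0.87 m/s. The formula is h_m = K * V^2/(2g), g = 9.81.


Minor loss formula: h_m = K * V^2/(2g).
V^2 = 0.87^2 = 0.7569.
V^2/(2g) = 0.7569 / 19.62 = 0.0386 m.
h_m = 4.47 * 0.0386 = 0.1724 m.

0.1724


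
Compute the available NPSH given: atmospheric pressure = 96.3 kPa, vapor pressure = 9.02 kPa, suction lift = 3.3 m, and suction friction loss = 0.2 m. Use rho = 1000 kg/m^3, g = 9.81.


NPSHa = p_atm/(rho*g) - z_s - hf_s - p_vap/(rho*g).
p_atm/(rho*g) = 96.3*1000 / (1000*9.81) = 9.817 m.
p_vap/(rho*g) = 9.02*1000 / (1000*9.81) = 0.919 m.
NPSHa = 9.817 - 3.3 - 0.2 - 0.919
      = 5.4 m.

5.4


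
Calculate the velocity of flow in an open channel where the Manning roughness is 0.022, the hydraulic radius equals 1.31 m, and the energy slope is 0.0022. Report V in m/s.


Manning's equation gives V = (1/n) * R^(2/3) * S^(1/2).
First, compute R^(2/3) = 1.31^(2/3) = 1.1972.
Next, S^(1/2) = 0.0022^(1/2) = 0.046904.
Then 1/n = 1/0.022 = 45.45.
V = 45.45 * 1.1972 * 0.046904 = 2.5525 m/s.

2.5525


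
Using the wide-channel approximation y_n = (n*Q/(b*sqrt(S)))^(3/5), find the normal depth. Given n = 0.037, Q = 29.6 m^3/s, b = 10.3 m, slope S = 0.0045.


We use the wide-channel approximation y_n = (n*Q/(b*sqrt(S)))^(3/5).
sqrt(S) = sqrt(0.0045) = 0.067082.
Numerator: n*Q = 0.037 * 29.6 = 1.0952.
Denominator: b*sqrt(S) = 10.3 * 0.067082 = 0.690945.
arg = 1.5851.
y_n = 1.5851^(3/5) = 1.3183 m.

1.3183


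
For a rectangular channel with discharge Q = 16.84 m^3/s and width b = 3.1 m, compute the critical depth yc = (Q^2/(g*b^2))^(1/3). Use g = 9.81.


Using yc = (Q^2 / (g * b^2))^(1/3):
Q^2 = 16.84^2 = 283.59.
g * b^2 = 9.81 * 3.1^2 = 9.81 * 9.61 = 94.27.
Q^2 / (g*b^2) = 283.59 / 94.27 = 3.0083.
yc = 3.0083^(1/3) = 1.4435 m.

1.4435


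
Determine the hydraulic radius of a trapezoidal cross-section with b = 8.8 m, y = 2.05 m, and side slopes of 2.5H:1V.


For a trapezoidal section with side slope z:
A = (b + z*y)*y = (8.8 + 2.5*2.05)*2.05 = 28.546 m^2.
P = b + 2*y*sqrt(1 + z^2) = 8.8 + 2*2.05*sqrt(1 + 2.5^2) = 19.84 m.
R = A/P = 28.546 / 19.84 = 1.4389 m.

1.4389


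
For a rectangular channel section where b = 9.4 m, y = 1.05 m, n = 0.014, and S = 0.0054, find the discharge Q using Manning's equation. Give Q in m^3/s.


For a rectangular channel, the cross-sectional area A = b * y = 9.4 * 1.05 = 9.87 m^2.
The wetted perimeter P = b + 2y = 9.4 + 2*1.05 = 11.5 m.
Hydraulic radius R = A/P = 9.87/11.5 = 0.8583 m.
Velocity V = (1/n)*R^(2/3)*S^(1/2) = (1/0.014)*0.8583^(2/3)*0.0054^(1/2) = 4.7404 m/s.
Discharge Q = A * V = 9.87 * 4.7404 = 46.788 m^3/s.

46.788


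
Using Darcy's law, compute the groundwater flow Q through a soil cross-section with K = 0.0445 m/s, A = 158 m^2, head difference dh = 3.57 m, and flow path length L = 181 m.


Darcy's law: Q = K * A * i, where i = dh/L.
Hydraulic gradient i = 3.57 / 181 = 0.019724.
Q = 0.0445 * 158 * 0.019724
  = 0.1387 m^3/s.

0.1387


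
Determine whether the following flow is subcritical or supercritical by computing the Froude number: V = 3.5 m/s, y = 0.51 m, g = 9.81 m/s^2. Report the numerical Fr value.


The Froude number is defined as Fr = V / sqrt(g*y).
g*y = 9.81 * 0.51 = 5.0031.
sqrt(g*y) = sqrt(5.0031) = 2.2368.
Fr = 3.5 / 2.2368 = 1.5648.
Since Fr > 1, the flow is supercritical.

1.5648


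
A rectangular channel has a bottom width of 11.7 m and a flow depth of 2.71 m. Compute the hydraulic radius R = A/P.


For a rectangular section:
Flow area A = b * y = 11.7 * 2.71 = 31.71 m^2.
Wetted perimeter P = b + 2y = 11.7 + 2*2.71 = 17.12 m.
Hydraulic radius R = A/P = 31.71 / 17.12 = 1.852 m.

1.852


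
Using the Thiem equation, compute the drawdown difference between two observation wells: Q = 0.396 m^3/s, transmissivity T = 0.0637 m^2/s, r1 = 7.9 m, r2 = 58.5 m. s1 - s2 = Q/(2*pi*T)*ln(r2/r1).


Thiem equation: s1 - s2 = Q/(2*pi*T) * ln(r2/r1).
ln(r2/r1) = ln(58.5/7.9) = 2.0022.
Q/(2*pi*T) = 0.396 / (2*pi*0.0637) = 0.396 / 0.4002 = 0.9894.
s1 - s2 = 0.9894 * 2.0022 = 1.981 m.

1.981


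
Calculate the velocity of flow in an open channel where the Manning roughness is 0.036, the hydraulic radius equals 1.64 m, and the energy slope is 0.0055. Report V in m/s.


Manning's equation gives V = (1/n) * R^(2/3) * S^(1/2).
First, compute R^(2/3) = 1.64^(2/3) = 1.3907.
Next, S^(1/2) = 0.0055^(1/2) = 0.074162.
Then 1/n = 1/0.036 = 27.78.
V = 27.78 * 1.3907 * 0.074162 = 2.8649 m/s.

2.8649


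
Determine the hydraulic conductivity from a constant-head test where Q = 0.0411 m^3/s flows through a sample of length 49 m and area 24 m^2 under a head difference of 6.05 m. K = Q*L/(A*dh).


From K = Q*L / (A*dh):
Numerator: Q*L = 0.0411 * 49 = 2.0139.
Denominator: A*dh = 24 * 6.05 = 145.2.
K = 2.0139 / 145.2 = 0.01387 m/s.

0.01387


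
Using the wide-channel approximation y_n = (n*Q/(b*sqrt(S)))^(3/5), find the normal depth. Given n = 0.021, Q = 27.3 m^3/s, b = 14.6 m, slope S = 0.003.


We use the wide-channel approximation y_n = (n*Q/(b*sqrt(S)))^(3/5).
sqrt(S) = sqrt(0.003) = 0.054772.
Numerator: n*Q = 0.021 * 27.3 = 0.5733.
Denominator: b*sqrt(S) = 14.6 * 0.054772 = 0.799671.
arg = 0.7169.
y_n = 0.7169^(3/5) = 0.819 m.

0.819


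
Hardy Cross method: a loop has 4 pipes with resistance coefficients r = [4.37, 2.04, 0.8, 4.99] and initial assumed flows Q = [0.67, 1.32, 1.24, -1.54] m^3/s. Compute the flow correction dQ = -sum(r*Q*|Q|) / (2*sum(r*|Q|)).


Numerator terms (r*Q*|Q|): 4.37*0.67*|0.67| = 1.9617; 2.04*1.32*|1.32| = 3.5545; 0.8*1.24*|1.24| = 1.2301; 4.99*-1.54*|-1.54| = -11.8343.
Sum of numerator = -5.088.
Denominator terms (r*|Q|): 4.37*|0.67| = 2.9279; 2.04*|1.32| = 2.6928; 0.8*|1.24| = 0.992; 4.99*|-1.54| = 7.6846.
2 * sum of denominator = 2 * 14.2973 = 28.5946.
dQ = --5.088 / 28.5946 = 0.1779 m^3/s.

0.1779


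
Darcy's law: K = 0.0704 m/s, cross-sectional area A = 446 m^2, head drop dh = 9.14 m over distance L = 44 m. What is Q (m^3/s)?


Darcy's law: Q = K * A * i, where i = dh/L.
Hydraulic gradient i = 9.14 / 44 = 0.207727.
Q = 0.0704 * 446 * 0.207727
  = 6.5223 m^3/s.

6.5223


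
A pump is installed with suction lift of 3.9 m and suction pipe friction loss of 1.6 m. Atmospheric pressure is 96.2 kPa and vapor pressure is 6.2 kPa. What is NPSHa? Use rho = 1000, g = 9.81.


NPSHa = p_atm/(rho*g) - z_s - hf_s - p_vap/(rho*g).
p_atm/(rho*g) = 96.2*1000 / (1000*9.81) = 9.806 m.
p_vap/(rho*g) = 6.2*1000 / (1000*9.81) = 0.632 m.
NPSHa = 9.806 - 3.9 - 1.6 - 0.632
      = 3.67 m.

3.67


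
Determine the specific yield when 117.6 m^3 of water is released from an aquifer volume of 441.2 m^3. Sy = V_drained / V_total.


Specific yield Sy = Volume drained / Total volume.
Sy = 117.6 / 441.2
   = 0.2665.

0.2665


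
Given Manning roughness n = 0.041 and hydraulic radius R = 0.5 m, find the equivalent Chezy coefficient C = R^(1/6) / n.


The Chezy coefficient relates to Manning's n through C = R^(1/6) / n.
R^(1/6) = 0.5^(1/6) = 0.890899.
C = 0.890899 / 0.041 = 21.73 m^(1/2)/s.

21.73


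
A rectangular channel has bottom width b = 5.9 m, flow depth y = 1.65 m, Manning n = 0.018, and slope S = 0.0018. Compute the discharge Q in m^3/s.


For a rectangular channel, the cross-sectional area A = b * y = 5.9 * 1.65 = 9.73 m^2.
The wetted perimeter P = b + 2y = 5.9 + 2*1.65 = 9.2 m.
Hydraulic radius R = A/P = 9.73/9.2 = 1.0582 m.
Velocity V = (1/n)*R^(2/3)*S^(1/2) = (1/0.018)*1.0582^(2/3)*0.0018^(1/2) = 2.4475 m/s.
Discharge Q = A * V = 9.73 * 2.4475 = 23.827 m^3/s.

23.827


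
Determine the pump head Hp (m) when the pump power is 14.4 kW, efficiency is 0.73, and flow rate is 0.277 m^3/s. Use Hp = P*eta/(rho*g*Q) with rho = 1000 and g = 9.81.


Pump head formula: Hp = P * eta / (rho * g * Q).
Numerator: P * eta = 14.4 * 1000 * 0.73 = 10512.0 W.
Denominator: rho * g * Q = 1000 * 9.81 * 0.277 = 2717.37.
Hp = 10512.0 / 2717.37 = 3.87 m.

3.87


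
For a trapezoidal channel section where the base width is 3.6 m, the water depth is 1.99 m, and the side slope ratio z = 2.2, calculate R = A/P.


For a trapezoidal section with side slope z:
A = (b + z*y)*y = (3.6 + 2.2*1.99)*1.99 = 15.876 m^2.
P = b + 2*y*sqrt(1 + z^2) = 3.6 + 2*1.99*sqrt(1 + 2.2^2) = 13.218 m.
R = A/P = 15.876 / 13.218 = 1.2011 m.

1.2011


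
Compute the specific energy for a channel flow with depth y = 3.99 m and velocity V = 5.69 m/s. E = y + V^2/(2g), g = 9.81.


Specific energy E = y + V^2/(2g).
Velocity head = V^2/(2g) = 5.69^2 / (2*9.81) = 32.3761 / 19.62 = 1.6502 m.
E = 3.99 + 1.6502 = 5.6402 m.

5.6402


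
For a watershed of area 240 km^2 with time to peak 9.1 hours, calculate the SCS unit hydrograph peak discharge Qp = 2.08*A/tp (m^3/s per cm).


SCS formula: Qp = 2.08 * A / tp.
Qp = 2.08 * 240 / 9.1
   = 499.2 / 9.1
   = 54.86 m^3/s per cm.

54.86


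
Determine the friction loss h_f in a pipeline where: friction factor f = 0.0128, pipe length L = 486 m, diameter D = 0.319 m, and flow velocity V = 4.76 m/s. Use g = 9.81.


Darcy-Weisbach equation: h_f = f * (L/D) * V^2/(2g).
f * L/D = 0.0128 * 486/0.319 = 19.5009.
V^2/(2g) = 4.76^2 / (2*9.81) = 22.6576 / 19.62 = 1.1548 m.
h_f = 19.5009 * 1.1548 = 22.52 m.

22.52


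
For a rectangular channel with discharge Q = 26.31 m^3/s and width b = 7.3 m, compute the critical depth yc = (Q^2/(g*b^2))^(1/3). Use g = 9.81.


Using yc = (Q^2 / (g * b^2))^(1/3):
Q^2 = 26.31^2 = 692.22.
g * b^2 = 9.81 * 7.3^2 = 9.81 * 53.29 = 522.77.
Q^2 / (g*b^2) = 692.22 / 522.77 = 1.3241.
yc = 1.3241^(1/3) = 1.0981 m.

1.0981


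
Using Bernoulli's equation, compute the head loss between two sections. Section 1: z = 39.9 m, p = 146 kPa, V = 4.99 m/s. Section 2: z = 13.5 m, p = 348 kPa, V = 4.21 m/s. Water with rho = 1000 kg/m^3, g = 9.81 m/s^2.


Total head at each section: H = z + p/(rho*g) + V^2/(2g).
H1 = 39.9 + 146*1000/(1000*9.81) + 4.99^2/(2*9.81)
   = 39.9 + 14.883 + 1.2691
   = 56.052 m.
H2 = 13.5 + 348*1000/(1000*9.81) + 4.21^2/(2*9.81)
   = 13.5 + 35.474 + 0.9034
   = 49.877 m.
h_L = H1 - H2 = 56.052 - 49.877 = 6.175 m.

6.175


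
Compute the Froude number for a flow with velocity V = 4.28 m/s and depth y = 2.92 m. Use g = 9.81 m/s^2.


The Froude number is defined as Fr = V / sqrt(g*y).
g*y = 9.81 * 2.92 = 28.6452.
sqrt(g*y) = sqrt(28.6452) = 5.3521.
Fr = 4.28 / 5.3521 = 0.7997.

0.7997


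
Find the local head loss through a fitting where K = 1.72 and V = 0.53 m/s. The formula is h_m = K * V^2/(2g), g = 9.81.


Minor loss formula: h_m = K * V^2/(2g).
V^2 = 0.53^2 = 0.2809.
V^2/(2g) = 0.2809 / 19.62 = 0.0143 m.
h_m = 1.72 * 0.0143 = 0.0246 m.

0.0246


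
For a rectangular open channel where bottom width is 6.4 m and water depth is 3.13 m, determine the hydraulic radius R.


For a rectangular section:
Flow area A = b * y = 6.4 * 3.13 = 20.03 m^2.
Wetted perimeter P = b + 2y = 6.4 + 2*3.13 = 12.66 m.
Hydraulic radius R = A/P = 20.03 / 12.66 = 1.5823 m.

1.5823


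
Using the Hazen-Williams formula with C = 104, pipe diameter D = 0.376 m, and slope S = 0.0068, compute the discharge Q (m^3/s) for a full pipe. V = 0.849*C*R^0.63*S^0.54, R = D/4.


For a full circular pipe, R = D/4 = 0.376/4 = 0.094 m.
V = 0.849 * 104 * 0.094^0.63 * 0.0068^0.54
  = 0.849 * 104 * 0.225461 * 0.067539
  = 1.3445 m/s.
Pipe area A = pi*D^2/4 = pi*0.376^2/4 = 0.111 m^2.
Q = A * V = 0.111 * 1.3445 = 0.1493 m^3/s.

0.1493


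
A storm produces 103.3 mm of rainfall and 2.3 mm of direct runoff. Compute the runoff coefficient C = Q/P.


The runoff coefficient C = runoff depth / rainfall depth.
C = 2.3 / 103.3
  = 0.0223.

0.0223


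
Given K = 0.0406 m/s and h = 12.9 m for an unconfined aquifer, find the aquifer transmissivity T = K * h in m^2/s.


Transmissivity is defined as T = K * h.
T = 0.0406 * 12.9
  = 0.5237 m^2/s.

0.5237


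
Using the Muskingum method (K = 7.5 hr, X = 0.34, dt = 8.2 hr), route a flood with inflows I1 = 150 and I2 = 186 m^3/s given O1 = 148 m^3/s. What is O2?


Muskingum coefficients:
denom = 2*K*(1-X) + dt = 2*7.5*(1-0.34) + 8.2 = 18.1.
C0 = (dt - 2*K*X)/denom = (8.2 - 2*7.5*0.34)/18.1 = 0.1713.
C1 = (dt + 2*K*X)/denom = (8.2 + 2*7.5*0.34)/18.1 = 0.7348.
C2 = (2*K*(1-X) - dt)/denom = 0.0939.
O2 = C0*I2 + C1*I1 + C2*O1
   = 0.1713*186 + 0.7348*150 + 0.0939*148
   = 155.98 m^3/s.

155.98


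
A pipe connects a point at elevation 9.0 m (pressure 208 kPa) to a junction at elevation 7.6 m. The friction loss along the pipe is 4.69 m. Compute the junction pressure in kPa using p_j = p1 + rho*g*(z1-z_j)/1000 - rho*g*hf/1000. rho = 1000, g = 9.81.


Junction pressure: p_j = p1 + rho*g*(z1 - z_j)/1000 - rho*g*hf/1000.
Elevation term = 1000*9.81*(9.0 - 7.6)/1000 = 13.734 kPa.
Friction term = 1000*9.81*4.69/1000 = 46.009 kPa.
p_j = 208 + 13.734 - 46.009 = 175.73 kPa.

175.73
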